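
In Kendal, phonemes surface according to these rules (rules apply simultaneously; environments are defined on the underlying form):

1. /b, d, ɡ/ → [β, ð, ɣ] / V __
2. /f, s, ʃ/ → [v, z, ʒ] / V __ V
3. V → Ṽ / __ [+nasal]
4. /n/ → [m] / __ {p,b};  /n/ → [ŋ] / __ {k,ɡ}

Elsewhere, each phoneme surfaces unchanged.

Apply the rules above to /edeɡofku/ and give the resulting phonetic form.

[eðeɣofku]

/e/ — word-initial; rule 3 does not apply here → [e].
/d/ (between /e/ and /e/) occurs immediately after a vowel → [ð] by rule 1.
/e/ (between /d/ and /ɡ/): rule 3 targets it, but not before a nasal consonant → unchanged [e].
/ɡ/ — between /e/ and /o/, immediately after a vowel — surfaces as [ɣ] (rule 1).
/o/ — between /ɡ/ and /f/; rule 3 does not apply here → [o].
/f/ (between /o/ and /k/): rule 2 targets it, but not between two vowels → unchanged [f].
/u/ (word-final): rule 3 targets it, but not before a nasal consonant → unchanged [u].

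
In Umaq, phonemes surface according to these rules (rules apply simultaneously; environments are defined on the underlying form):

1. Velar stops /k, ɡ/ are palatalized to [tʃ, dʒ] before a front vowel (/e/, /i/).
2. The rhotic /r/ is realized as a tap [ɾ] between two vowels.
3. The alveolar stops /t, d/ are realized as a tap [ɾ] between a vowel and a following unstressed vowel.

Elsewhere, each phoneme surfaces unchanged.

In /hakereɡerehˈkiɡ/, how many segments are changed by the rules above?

Segments that undergo a rule: /k/ → [tʃ] (rule 1); /r/ → [ɾ] (rule 2); /ɡ/ → [dʒ] (rule 1); /r/ → [ɾ] (rule 2); /k/ → [tʃ] (rule 1).
All other segments surface unchanged.

5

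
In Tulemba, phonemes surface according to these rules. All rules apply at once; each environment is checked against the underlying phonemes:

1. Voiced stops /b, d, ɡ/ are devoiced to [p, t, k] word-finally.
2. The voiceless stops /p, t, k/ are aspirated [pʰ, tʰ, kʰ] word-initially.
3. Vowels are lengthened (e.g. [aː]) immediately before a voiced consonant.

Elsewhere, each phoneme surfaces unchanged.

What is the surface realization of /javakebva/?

[jaːvakeːbva]

/j/ — not in any rule's target class → [j].
/a/ (between /j/ and /v/) occurs before a voiced consonant → [aː] by rule 3.
/v/ — not in any rule's target class → [v].
/a/ (between /v/ and /k/) fails the environment for rule 3, so it stays [a].
/k/ (between /a/ and /e/) fails the environment for rule 2, so it stays [k].
/e/ meets the environment for rule 3 (before a voiced consonant) → [eː].
/b/ (between /e/ and /v/) fails the environment for rule 1, so it stays [b].
/v/ (between /b/ and /a/): no rule targets it → [v].
/a/ (word-final): rule 3 targets it, but not before a voiced consonant → unchanged [a].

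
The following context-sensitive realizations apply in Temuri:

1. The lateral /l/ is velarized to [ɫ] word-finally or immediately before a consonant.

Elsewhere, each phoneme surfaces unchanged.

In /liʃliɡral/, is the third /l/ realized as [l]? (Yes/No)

No

/l/ meets the environment for rule 1 (word-finally or immediately before a consonant) → [ɫ].
The actual realization is [ɫ], not [l].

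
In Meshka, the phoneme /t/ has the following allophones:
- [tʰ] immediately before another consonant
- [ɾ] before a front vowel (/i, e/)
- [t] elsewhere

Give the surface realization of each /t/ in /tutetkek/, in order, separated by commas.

[t], [ɾ], [tʰ]

Occurrence 1 (position 1): no conditioning environment matches → elsewhere allophone [t].
Occurrence 2 (position 3): before a front vowel (/i, e/) → [ɾ].
Occurrence 3 (position 5): immediately before another consonant → [tʰ].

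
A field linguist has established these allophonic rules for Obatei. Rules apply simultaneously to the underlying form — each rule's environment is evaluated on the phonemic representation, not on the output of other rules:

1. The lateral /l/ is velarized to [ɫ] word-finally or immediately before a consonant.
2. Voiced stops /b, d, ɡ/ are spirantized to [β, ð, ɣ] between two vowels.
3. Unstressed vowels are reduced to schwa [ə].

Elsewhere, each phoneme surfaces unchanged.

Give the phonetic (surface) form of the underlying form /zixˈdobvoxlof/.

[zəxˈdobvəxləf]

/z/ — not in any rule's target class → [z].
/i/ (between /z/ and /x/) occurs in an unstressed syllable → [ə] by rule 3.
/x/ — not in any rule's target class → [x].
/d/ (between /x/ and /o/): rule 2 targets it, but not between two vowels → unchanged [d].
/o/ (between /d/ and /b/) is in the target of rule 3 but the environment (in an unstressed syllable) is not met → [o].
/b/ — between /o/ and /v/; rule 2 does not apply here → [b].
/v/ — not in any rule's target class → [v].
/o/ — between /v/ and /x/, in an unstressed syllable — surfaces as [ə] (rule 3).
/x/ stays [x].
/l/ (between /x/ and /o/) fails the environment for rule 1, so it stays [l].
/o/ (between /l/ and /f/): in an unstressed syllable, so rule 3 applies → [ə].
/f/ (word-final): no rule targets it → [f].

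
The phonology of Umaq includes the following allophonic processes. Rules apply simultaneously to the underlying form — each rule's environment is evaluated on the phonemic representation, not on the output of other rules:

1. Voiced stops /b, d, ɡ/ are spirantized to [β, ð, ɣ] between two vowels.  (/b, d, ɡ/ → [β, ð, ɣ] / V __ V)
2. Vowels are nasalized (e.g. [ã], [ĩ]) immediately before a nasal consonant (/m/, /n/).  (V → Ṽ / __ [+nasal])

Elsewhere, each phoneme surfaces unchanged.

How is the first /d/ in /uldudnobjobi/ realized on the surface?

[d]

/d/ (between /l/ and /u/) fails the environment for rule 1, so it stays [d].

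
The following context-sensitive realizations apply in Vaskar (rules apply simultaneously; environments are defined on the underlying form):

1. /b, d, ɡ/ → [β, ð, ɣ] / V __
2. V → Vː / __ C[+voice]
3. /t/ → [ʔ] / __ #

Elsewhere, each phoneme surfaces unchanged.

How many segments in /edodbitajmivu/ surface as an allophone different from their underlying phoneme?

6

Segments that undergo a rule: /e/ → [eː] (rule 2); /d/ → [ð] (rule 1); /o/ → [oː] (rule 2); /d/ → [ð] (rule 1); /a/ → [aː] (rule 2); /i/ → [iː] (rule 2).
All other segments surface unchanged.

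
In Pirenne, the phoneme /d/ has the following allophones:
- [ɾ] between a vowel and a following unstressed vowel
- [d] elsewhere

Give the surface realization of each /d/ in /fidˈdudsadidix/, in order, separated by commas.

[d], [d], [d], [ɾ], [ɾ]

Occurrence 1 (position 3): no conditioning environment matches → elsewhere allophone [d].
Occurrence 2 (position 4): no conditioning environment matches → elsewhere allophone [d].
Occurrence 3 (position 6): no conditioning environment matches → elsewhere allophone [d].
Occurrence 4 (position 9): between a vowel and a following unstressed vowel → [ɾ].
Occurrence 5 (position 11): between a vowel and a following unstressed vowel → [ɾ].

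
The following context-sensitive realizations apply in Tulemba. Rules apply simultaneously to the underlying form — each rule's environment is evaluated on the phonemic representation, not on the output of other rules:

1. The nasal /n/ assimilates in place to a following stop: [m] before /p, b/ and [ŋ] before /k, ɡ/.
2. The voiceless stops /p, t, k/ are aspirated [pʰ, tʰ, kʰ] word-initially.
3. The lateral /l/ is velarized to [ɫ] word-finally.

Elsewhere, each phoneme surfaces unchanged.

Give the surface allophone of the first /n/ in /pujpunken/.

[ŋ]

/n/ — between /u/ and /k/, before a labial or velar stop — surfaces as [ŋ] (rule 1).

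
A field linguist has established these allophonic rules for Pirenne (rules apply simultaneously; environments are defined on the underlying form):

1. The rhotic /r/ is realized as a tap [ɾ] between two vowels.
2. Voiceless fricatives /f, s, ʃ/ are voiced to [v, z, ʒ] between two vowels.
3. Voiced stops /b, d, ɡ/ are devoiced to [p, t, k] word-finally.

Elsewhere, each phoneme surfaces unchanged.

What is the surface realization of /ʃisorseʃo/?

/ʃ/ (word-initial) is in the target of rule 2 but the environment (between two vowels) is not met → [ʃ].
/i/ (between /ʃ/ and /s/): no rule targets it → [i].
/s/ meets the environment for rule 2 (between two vowels) → [z].
/o/ (between /s/ and /r/) is unaffected → [o].
/r/ — between /o/ and /s/; rule 1 does not apply here → [r].
/s/ (between /r/ and /e/) is in the target of rule 2 but the environment (between two vowels) is not met → [s].
/e/ — not in any rule's target class → [e].
/ʃ/ meets the environment for rule 2 (between two vowels) → [ʒ].
/o/ (word-final): no rule targets it → [o].

[ʃizorseʒo]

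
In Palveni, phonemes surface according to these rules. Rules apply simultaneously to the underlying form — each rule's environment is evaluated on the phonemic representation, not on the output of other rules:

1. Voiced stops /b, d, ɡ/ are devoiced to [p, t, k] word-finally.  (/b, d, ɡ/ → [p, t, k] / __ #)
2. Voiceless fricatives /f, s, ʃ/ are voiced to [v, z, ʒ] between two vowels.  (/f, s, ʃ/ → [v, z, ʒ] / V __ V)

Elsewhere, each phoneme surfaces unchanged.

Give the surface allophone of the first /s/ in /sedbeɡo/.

/s/ (word-initial): rule 2 targets it, but not between two vowels → unchanged [s].

[s]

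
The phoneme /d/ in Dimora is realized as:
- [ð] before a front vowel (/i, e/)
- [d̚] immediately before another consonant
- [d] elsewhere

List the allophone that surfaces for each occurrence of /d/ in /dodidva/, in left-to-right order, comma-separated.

[d], [ð], [d̚]

Occurrence 1 (position 1): no conditioning environment matches → elsewhere allophone [d].
Occurrence 2 (position 3): before a front vowel (/i, e/) → [ð].
Occurrence 3 (position 5): immediately before another consonant → [d̚].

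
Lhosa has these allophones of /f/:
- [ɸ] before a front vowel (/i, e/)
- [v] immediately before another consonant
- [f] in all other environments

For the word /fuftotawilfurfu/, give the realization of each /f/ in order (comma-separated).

Occurrence 1 (position 1): no conditioning environment matches → elsewhere allophone [f].
Occurrence 2 (position 3): immediately before another consonant → [v].
Occurrence 3 (position 11): no conditioning environment matches → elsewhere allophone [f].
Occurrence 4 (position 14): no conditioning environment matches → elsewhere allophone [f].

[f], [v], [f], [f]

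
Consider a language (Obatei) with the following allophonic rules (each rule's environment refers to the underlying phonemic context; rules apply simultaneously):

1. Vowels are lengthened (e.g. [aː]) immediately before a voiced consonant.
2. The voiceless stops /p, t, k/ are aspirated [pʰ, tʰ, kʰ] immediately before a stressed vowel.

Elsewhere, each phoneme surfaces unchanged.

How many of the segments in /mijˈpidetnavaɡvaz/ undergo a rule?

6

Segments that undergo a rule: /i/ → [iː] (rule 1); /p/ → [pʰ] (rule 2); /i/ → [iː] (rule 1); /a/ → [aː] (rule 1); /a/ → [aː] (rule 1); /a/ → [aː] (rule 1).
All other segments surface unchanged.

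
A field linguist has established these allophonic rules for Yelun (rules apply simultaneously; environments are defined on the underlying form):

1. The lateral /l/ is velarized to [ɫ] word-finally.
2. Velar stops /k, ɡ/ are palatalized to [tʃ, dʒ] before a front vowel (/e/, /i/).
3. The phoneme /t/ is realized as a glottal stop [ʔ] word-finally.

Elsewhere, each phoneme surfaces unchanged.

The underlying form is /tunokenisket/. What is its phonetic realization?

/t/ (word-initial) fails the environment for rule 3, so it stays [t].
/u/ (between /t/ and /n/): no rule targets it → [u].
/n/ stays [n].
/o/ — not in any rule's target class → [o].
/k/ (between /o/ and /e/): before a front vowel, so rule 2 applies → [tʃ].
/e/ stays [e].
/n/ (between /e/ and /i/): no rule targets it → [n].
/i/ (between /n/ and /s/): no rule targets it → [i].
/s/ (between /i/ and /k/) is unaffected → [s].
/k/ meets the environment for rule 2 (before a front vowel) → [tʃ].
/e/ (between /k/ and /t/) is unaffected → [e].
/t/ — word-final, word-finally — surfaces as [ʔ] (rule 3).

[tunotʃenistʃeʔ]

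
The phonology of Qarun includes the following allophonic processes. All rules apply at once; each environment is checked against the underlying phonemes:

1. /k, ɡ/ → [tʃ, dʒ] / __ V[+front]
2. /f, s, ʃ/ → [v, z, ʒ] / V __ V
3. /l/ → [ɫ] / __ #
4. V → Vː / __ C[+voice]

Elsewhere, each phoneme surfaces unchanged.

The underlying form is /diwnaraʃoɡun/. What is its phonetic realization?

[diːwnaːraʒoːɡuːn]

/d/ (word-initial) is unaffected → [d].
/i/ (between /d/ and /w/) occurs before a voiced consonant → [iː] by rule 4.
/w/ — not in any rule's target class → [w].
/n/ (between /w/ and /a/) is unaffected → [n].
Rule 4 applies to /a/ (between /n/ and /r/: before a voiced consonant) → [aː].
/r/ (between /a/ and /a/): no rule targets it → [r].
/a/ (between /r/ and /ʃ/) fails the environment for rule 4, so it stays [a].
/ʃ/ meets the environment for rule 2 (between two vowels) → [ʒ].
Rule 4 applies to /o/ (between /ʃ/ and /ɡ/: before a voiced consonant) → [oː].
/ɡ/ — between /o/ and /u/; rule 1 does not apply here → [ɡ].
/u/ (between /ɡ/ and /n/) occurs before a voiced consonant → [uː] by rule 4.
/n/ (word-final): no rule targets it → [n].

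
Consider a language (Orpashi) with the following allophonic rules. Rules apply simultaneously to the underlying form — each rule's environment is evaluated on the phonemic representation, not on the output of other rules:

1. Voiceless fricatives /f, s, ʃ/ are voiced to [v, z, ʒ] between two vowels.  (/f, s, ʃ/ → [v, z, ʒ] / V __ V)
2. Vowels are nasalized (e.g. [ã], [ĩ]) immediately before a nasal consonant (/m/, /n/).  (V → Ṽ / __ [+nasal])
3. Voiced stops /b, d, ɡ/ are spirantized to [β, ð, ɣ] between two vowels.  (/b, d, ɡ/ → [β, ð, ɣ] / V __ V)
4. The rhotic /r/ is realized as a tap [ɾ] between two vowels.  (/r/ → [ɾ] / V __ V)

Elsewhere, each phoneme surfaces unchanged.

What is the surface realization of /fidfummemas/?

/f/ (word-initial) is in the target of rule 1 but the environment (between two vowels) is not met → [f].
/i/ — between /f/ and /d/; rule 2 does not apply here → [i].
/d/ (between /i/ and /f/) fails the environment for rule 3, so it stays [d].
/f/ (between /d/ and /u/): rule 1 targets it, but not between two vowels → unchanged [f].
/u/ — between /f/ and /m/, before a nasal consonant — surfaces as [ũ] (rule 2).
/e/ — between /m/ and /m/, before a nasal consonant — surfaces as [ẽ] (rule 2).
/a/ (between /m/ and /s/): rule 2 targets it, but not before a nasal consonant → unchanged [a].
/s/ (word-final) is in the target of rule 1 but the environment (between two vowels) is not met → [s].

[fidfũmmẽmas]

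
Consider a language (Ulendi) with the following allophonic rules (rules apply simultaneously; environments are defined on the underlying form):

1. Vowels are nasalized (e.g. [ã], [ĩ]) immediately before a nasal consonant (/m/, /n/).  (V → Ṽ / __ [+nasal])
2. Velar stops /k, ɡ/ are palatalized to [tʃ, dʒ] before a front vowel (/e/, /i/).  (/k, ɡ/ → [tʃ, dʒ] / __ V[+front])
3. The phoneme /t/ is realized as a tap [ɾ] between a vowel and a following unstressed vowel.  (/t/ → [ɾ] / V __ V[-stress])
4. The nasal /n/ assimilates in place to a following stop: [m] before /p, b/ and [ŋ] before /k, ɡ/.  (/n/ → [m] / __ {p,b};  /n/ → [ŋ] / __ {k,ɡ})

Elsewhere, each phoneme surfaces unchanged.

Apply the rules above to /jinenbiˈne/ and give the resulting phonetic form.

[jĩnẽmbĩˈne]

/j/ — not in any rule's target class → [j].
Rule 1 applies to /i/ (between /j/ and /n/: before a nasal consonant) → [ĩ].
/n/ (between /i/ and /e/) fails the environment for rule 4, so it stays [n].
/e/ meets the environment for rule 1 (before a nasal consonant) → [ẽ].
/n/ (between /e/ and /b/): before a labial or velar stop, so rule 4 applies → [m].
/b/ (between /n/ and /i/): no rule targets it → [b].
/i/ meets the environment for rule 1 (before a nasal consonant) → [ĩ].
/n/ — between /i/ and /e/; rule 4 does not apply here → [n].
/e/ (word-final): rule 1 targets it, but not before a nasal consonant → unchanged [e].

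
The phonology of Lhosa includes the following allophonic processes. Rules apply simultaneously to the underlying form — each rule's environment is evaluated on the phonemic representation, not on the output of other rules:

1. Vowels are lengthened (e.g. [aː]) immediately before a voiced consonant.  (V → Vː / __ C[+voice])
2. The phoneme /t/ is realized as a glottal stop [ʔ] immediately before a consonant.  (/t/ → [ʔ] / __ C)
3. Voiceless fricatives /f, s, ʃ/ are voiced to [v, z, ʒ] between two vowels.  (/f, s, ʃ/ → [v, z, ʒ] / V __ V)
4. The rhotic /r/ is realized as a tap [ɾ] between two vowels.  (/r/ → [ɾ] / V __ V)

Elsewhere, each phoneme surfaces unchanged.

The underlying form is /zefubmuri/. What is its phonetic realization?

/z/ — not in any rule's target class → [z].
/e/ — between /z/ and /f/; rule 1 does not apply here → [e].
/f/ — between /e/ and /u/, between two vowels — surfaces as [v] (rule 3).
Rule 1 applies to /u/ (between /f/ and /b/: before a voiced consonant) → [uː].
/b/ (between /u/ and /m/) is unaffected → [b].
/m/ — not in any rule's target class → [m].
/u/ meets the environment for rule 1 (before a voiced consonant) → [uː].
Rule 4 applies to /r/ (between /u/ and /i/: between two vowels) → [ɾ].
/i/ (word-final): rule 1 targets it, but not before a voiced consonant → unchanged [i].

[zevuːbmuːɾi]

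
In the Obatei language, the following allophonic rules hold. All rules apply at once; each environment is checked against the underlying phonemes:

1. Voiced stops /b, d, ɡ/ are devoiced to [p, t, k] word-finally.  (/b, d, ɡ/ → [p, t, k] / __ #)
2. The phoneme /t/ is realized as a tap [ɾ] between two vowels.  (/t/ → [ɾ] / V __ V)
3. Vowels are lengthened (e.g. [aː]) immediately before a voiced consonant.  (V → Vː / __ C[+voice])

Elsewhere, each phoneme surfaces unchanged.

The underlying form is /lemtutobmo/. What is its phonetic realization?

/l/ stays [l].
/e/ (between /l/ and /m/) occurs before a voiced consonant → [eː] by rule 3.
/m/ (between /e/ and /t/): no rule targets it → [m].
/t/ — between /m/ and /u/; rule 2 does not apply here → [t].
/u/ (between /t/ and /t/) fails the environment for rule 3, so it stays [u].
/t/ (between /u/ and /o/) occurs between two vowels → [ɾ] by rule 2.
/o/ (between /t/ and /b/) occurs before a voiced consonant → [oː] by rule 3.
/b/ — between /o/ and /m/; rule 1 does not apply here → [b].
/m/ (between /b/ and /o/): no rule targets it → [m].
/o/ — word-final; rule 3 does not apply here → [o].

[leːmtuɾoːbmo]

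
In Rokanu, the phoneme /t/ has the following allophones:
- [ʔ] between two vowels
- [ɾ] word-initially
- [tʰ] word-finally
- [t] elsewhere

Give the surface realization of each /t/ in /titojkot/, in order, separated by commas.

Occurrence 1 (position 1): word-initially → [ɾ].
Occurrence 2 (position 3): between two vowels → [ʔ].
Occurrence 3 (position 8): word-finally → [tʰ].

[ɾ], [ʔ], [tʰ]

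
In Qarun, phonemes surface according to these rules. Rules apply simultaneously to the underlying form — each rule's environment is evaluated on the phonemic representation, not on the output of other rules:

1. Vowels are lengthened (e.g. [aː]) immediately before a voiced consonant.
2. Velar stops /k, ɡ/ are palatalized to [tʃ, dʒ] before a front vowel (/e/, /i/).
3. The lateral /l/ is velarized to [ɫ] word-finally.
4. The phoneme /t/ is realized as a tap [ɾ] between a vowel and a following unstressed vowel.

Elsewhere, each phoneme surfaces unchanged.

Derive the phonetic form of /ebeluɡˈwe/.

[eːbeːluːɡˈwe]

/e/ meets the environment for rule 1 (before a voiced consonant) → [eː].
/e/ (between /b/ and /l/): before a voiced consonant, so rule 1 applies → [eː].
/l/ (between /e/ and /u/) is in the target of rule 3 but the environment (word-finally) is not met → [l].
/u/ meets the environment for rule 1 (before a voiced consonant) → [uː].
/ɡ/ (between /u/ and /w/): rule 2 targets it, but not before a front vowel → unchanged [ɡ].
/e/ (word-final) fails the environment for rule 1, so it stays [e].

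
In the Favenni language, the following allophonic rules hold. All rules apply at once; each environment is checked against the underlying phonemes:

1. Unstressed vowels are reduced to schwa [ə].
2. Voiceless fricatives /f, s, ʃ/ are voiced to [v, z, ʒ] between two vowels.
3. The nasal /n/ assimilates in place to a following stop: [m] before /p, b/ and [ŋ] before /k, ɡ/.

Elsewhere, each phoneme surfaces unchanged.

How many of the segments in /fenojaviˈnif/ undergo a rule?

Segments that undergo a rule: /e/ → [ə] (rule 1); /o/ → [ə] (rule 1); /a/ → [ə] (rule 1); /i/ → [ə] (rule 1).
All other segments surface unchanged.

4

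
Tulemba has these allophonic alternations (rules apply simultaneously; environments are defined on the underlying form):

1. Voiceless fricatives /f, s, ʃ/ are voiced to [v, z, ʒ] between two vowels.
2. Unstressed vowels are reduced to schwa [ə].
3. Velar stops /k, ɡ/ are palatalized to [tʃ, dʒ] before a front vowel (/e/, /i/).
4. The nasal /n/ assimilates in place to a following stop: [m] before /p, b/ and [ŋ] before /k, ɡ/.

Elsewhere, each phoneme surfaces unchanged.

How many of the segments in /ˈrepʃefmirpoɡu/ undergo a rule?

4

Segments that undergo a rule: /e/ → [ə] (rule 2); /i/ → [ə] (rule 2); /o/ → [ə] (rule 2); /u/ → [ə] (rule 2).
All other segments surface unchanged.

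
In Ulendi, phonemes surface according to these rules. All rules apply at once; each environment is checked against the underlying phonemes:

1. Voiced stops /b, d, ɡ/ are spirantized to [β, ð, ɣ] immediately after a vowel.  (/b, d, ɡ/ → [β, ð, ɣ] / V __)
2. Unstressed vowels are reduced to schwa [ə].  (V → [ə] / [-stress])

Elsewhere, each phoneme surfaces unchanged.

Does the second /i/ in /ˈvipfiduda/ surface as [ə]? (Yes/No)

/i/ (between /f/ and /d/) occurs in an unstressed syllable → [ə] by rule 2.
The actual realization is [ə], which matches [ə].

Yes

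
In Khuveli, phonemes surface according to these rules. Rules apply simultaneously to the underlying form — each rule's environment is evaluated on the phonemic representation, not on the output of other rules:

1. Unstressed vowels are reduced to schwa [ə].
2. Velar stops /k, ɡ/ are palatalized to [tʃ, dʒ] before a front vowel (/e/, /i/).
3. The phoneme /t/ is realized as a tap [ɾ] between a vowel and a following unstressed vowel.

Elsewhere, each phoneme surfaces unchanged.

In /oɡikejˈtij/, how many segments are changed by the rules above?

5

Segments that undergo a rule: /o/ → [ə] (rule 1); /ɡ/ → [dʒ] (rule 2); /i/ → [ə] (rule 1); /k/ → [tʃ] (rule 2); /e/ → [ə] (rule 1).
All other segments surface unchanged.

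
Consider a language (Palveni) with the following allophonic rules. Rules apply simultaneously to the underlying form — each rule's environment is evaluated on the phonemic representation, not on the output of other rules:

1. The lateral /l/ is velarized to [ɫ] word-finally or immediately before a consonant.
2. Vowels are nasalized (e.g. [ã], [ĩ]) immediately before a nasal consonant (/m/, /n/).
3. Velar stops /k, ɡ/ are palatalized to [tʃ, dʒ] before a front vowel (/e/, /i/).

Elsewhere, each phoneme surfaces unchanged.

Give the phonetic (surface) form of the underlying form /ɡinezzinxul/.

/ɡ/ meets the environment for rule 3 (before a front vowel) → [dʒ].
Rule 2 applies to /i/ (between /ɡ/ and /n/: before a nasal consonant) → [ĩ].
/n/ — not in any rule's target class → [n].
/e/ — between /n/ and /z/; rule 2 does not apply here → [e].
/z/ stays [z].
/z/ — not in any rule's target class → [z].
/i/ (between /z/ and /n/): before a nasal consonant, so rule 2 applies → [ĩ].
/n/ (between /i/ and /x/) is unaffected → [n].
/x/ (between /n/ and /u/): no rule targets it → [x].
/u/ (between /x/ and /l/) is in the target of rule 2 but the environment (before a nasal consonant) is not met → [u].
/l/ — word-final, word-finally or immediately before a consonant — surfaces as [ɫ] (rule 1).

[dʒĩnezzĩnxuɫ]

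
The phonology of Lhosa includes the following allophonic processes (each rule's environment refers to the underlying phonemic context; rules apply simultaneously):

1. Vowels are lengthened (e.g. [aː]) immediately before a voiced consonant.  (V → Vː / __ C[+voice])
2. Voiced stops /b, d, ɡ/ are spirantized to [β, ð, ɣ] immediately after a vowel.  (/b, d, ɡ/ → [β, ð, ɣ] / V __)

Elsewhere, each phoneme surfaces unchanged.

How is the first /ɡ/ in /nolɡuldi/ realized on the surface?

/ɡ/ (between /l/ and /u/) is in the target of rule 2 but the environment (immediately after a vowel) is not met → [ɡ].

[ɡ]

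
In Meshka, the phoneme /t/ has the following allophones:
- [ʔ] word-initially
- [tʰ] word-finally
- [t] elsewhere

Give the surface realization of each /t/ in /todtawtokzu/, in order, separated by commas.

Occurrence 1 (position 1): word-initially → [ʔ].
Occurrence 2 (position 4): no conditioning environment matches → elsewhere allophone [t].
Occurrence 3 (position 7): no conditioning environment matches → elsewhere allophone [t].

[ʔ], [t], [t]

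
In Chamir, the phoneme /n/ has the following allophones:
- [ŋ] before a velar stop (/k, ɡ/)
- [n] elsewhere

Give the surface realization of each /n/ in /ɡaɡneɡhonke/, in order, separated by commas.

Occurrence 1 (position 4): no conditioning environment matches → elsewhere allophone [n].
Occurrence 2 (position 9): before a velar stop → [ŋ].

[n], [ŋ]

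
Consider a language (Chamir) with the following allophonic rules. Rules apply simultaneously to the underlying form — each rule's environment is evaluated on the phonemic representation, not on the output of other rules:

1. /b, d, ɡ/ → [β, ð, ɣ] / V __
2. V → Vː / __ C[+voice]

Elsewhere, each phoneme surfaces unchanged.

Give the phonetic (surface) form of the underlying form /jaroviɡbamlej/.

[jaːroːviːɣbaːmleːj]

/j/ stays [j].
/a/ meets the environment for rule 2 (before a voiced consonant) → [aː].
/r/ stays [r].
/o/ — between /r/ and /v/, before a voiced consonant — surfaces as [oː] (rule 2).
/v/ — not in any rule's target class → [v].
/i/ meets the environment for rule 2 (before a voiced consonant) → [iː].
Rule 1 applies to /ɡ/ (between /i/ and /b/: immediately after a vowel) → [ɣ].
/b/ (between /ɡ/ and /a/): rule 1 targets it, but not immediately after a vowel → unchanged [b].
/a/ (between /b/ and /m/): before a voiced consonant, so rule 2 applies → [aː].
/m/ stays [m].
/l/ (between /m/ and /e/) is unaffected → [l].
Rule 2 applies to /e/ (between /l/ and /j/: before a voiced consonant) → [eː].
/j/ stays [j].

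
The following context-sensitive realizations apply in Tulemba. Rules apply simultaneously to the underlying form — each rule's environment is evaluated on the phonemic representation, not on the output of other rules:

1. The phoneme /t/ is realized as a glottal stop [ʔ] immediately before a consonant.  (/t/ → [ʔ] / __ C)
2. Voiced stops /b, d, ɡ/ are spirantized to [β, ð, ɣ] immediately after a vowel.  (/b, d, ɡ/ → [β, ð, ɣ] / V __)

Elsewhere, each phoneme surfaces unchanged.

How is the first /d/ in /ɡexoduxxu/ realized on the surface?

[ð]

/d/ (between /o/ and /u/) occurs immediately after a vowel → [ð] by rule 2.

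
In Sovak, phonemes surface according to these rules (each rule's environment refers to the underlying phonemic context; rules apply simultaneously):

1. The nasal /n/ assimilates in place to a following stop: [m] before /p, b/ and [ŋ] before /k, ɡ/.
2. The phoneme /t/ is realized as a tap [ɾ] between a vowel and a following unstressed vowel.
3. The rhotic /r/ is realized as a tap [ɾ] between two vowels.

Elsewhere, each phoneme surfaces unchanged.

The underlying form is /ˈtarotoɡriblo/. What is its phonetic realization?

[ˈtaɾoɾoɡriblo]

/t/ (word-initial) fails the environment for rule 2, so it stays [t].
/r/ (between /a/ and /o/): between two vowels, so rule 3 applies → [ɾ].
/t/ (between /o/ and /o/): between a vowel and a following unstressed vowel, so rule 2 applies → [ɾ].
/r/ (between /ɡ/ and /i/) is in the target of rule 3 but the environment (between two vowels) is not met → [r].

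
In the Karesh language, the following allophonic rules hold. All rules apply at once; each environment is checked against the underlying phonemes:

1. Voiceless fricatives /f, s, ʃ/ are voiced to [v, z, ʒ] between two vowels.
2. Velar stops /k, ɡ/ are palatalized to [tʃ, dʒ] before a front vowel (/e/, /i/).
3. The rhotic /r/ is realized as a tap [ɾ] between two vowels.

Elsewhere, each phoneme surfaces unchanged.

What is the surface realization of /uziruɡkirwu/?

/u/ (word-initial) is unaffected → [u].
/z/ (between /u/ and /i/) is unaffected → [z].
/i/ stays [i].
Rule 3 applies to /r/ (between /i/ and /u/: between two vowels) → [ɾ].
/u/ — not in any rule's target class → [u].
/ɡ/ (between /u/ and /k/) fails the environment for rule 2, so it stays [ɡ].
/k/ (between /ɡ/ and /i/): before a front vowel, so rule 2 applies → [tʃ].
/i/ (between /k/ and /r/): no rule targets it → [i].
/r/ (between /i/ and /w/) fails the environment for rule 3, so it stays [r].
/w/ — not in any rule's target class → [w].
/u/ (word-final) is unaffected → [u].

[uziɾuɡtʃirwu]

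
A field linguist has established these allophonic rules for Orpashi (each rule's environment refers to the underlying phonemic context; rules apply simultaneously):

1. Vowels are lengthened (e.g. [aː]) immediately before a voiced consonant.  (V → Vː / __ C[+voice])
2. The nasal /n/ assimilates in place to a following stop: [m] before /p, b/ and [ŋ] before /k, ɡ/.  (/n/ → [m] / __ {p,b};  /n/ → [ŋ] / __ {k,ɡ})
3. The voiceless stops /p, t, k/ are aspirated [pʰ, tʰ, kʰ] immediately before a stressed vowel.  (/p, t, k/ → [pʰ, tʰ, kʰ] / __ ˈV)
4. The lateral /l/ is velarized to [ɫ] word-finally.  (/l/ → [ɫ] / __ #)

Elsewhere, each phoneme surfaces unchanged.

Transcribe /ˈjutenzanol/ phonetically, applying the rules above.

[ˈjuteːnzaːnoːɫ]

/j/ (word-initial) is unaffected → [j].
/u/ (between /j/ and /t/) is in the target of rule 1 but the environment (before a voiced consonant) is not met → [u].
/t/ — between /u/ and /e/; rule 3 does not apply here → [t].
/e/ meets the environment for rule 1 (before a voiced consonant) → [eː].
/n/ (between /e/ and /z/) is in the target of rule 2 but the environment (before a labial or velar stop) is not met → [n].
/z/ (between /n/ and /a/): no rule targets it → [z].
Rule 1 applies to /a/ (between /z/ and /n/: before a voiced consonant) → [aː].
/n/ (between /a/ and /o/) fails the environment for rule 2, so it stays [n].
/o/ — between /n/ and /l/, before a voiced consonant — surfaces as [oː] (rule 1).
Rule 4 applies to /l/ (word-final: word-finally) → [ɫ].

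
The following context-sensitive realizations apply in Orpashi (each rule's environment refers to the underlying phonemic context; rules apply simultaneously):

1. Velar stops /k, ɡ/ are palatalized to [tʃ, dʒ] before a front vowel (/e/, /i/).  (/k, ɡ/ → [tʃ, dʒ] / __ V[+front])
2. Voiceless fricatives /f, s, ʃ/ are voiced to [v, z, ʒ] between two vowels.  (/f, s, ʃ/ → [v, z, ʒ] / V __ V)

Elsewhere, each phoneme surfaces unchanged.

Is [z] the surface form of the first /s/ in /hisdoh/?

No

/s/ (between /i/ and /d/) fails the environment for rule 2, so it stays [s].
The actual realization is [s], not [z].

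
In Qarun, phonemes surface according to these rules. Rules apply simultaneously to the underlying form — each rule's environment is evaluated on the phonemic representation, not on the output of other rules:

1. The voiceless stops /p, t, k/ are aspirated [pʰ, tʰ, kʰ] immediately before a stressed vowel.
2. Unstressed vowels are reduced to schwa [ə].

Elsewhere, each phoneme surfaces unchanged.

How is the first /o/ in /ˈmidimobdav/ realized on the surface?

[ə]

/o/ meets the environment for rule 2 (in an unstressed syllable) → [ə].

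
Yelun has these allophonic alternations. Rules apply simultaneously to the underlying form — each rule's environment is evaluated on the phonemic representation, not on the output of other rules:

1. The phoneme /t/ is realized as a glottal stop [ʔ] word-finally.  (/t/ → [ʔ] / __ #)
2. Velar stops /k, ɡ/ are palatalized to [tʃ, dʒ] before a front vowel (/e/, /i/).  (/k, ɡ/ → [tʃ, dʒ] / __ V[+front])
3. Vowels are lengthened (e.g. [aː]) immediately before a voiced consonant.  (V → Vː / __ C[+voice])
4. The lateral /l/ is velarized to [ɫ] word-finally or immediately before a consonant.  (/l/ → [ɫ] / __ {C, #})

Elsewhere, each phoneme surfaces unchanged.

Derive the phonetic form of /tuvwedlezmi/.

[tuːvweːdleːzmi]

/t/ — word-initial; rule 1 does not apply here → [t].
Rule 3 applies to /u/ (between /t/ and /v/: before a voiced consonant) → [uː].
/v/ (between /u/ and /w/): no rule targets it → [v].
/w/ stays [w].
/e/ meets the environment for rule 3 (before a voiced consonant) → [eː].
/d/ — not in any rule's target class → [d].
/l/ (between /d/ and /e/) fails the environment for rule 4, so it stays [l].
Rule 3 applies to /e/ (between /l/ and /z/: before a voiced consonant) → [eː].
/z/ (between /e/ and /m/): no rule targets it → [z].
/m/ (between /z/ and /i/): no rule targets it → [m].
/i/ (word-final): rule 3 targets it, but not before a voiced consonant → unchanged [i].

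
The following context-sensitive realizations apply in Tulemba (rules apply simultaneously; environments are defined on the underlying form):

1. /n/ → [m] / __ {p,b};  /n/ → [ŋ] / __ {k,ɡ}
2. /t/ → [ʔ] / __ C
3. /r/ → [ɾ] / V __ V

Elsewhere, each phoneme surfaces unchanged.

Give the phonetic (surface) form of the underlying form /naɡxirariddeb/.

/n/ (word-initial) fails the environment for rule 1, so it stays [n].
/a/ stays [a].
/ɡ/ (between /a/ and /x/) is unaffected → [ɡ].
/x/ stays [x].
/i/ stays [i].
Rule 3 applies to /r/ (between /i/ and /a/: between two vowels) → [ɾ].
/a/ — not in any rule's target class → [a].
/r/ (between /a/ and /i/) occurs between two vowels → [ɾ] by rule 3.
/i/ (between /r/ and /d/): no rule targets it → [i].
/d/ (between /i/ and /d/) is unaffected → [d].
/d/ (between /d/ and /e/) is unaffected → [d].
/e/ — not in any rule's target class → [e].
/b/ (word-final): no rule targets it → [b].

[naɡxiɾaɾiddeb]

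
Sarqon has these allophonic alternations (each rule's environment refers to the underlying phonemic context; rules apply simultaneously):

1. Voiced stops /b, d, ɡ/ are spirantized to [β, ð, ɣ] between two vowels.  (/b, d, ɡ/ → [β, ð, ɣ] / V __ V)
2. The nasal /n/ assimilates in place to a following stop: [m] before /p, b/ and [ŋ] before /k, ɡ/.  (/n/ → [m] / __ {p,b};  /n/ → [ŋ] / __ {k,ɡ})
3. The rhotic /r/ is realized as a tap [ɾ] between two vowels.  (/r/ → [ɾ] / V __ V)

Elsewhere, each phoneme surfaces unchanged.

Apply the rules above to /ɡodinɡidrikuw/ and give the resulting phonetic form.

/ɡ/ (word-initial): rule 1 targets it, but not between two vowels → unchanged [ɡ].
/o/ — not in any rule's target class → [o].
/d/ meets the environment for rule 1 (between two vowels) → [ð].
/i/ — not in any rule's target class → [i].
/n/ (between /i/ and /ɡ/) occurs before a labial or velar stop → [ŋ] by rule 2.
/ɡ/ — between /n/ and /i/; rule 1 does not apply here → [ɡ].
/i/ (between /ɡ/ and /d/): no rule targets it → [i].
/d/ — between /i/ and /r/; rule 1 does not apply here → [d].
/r/ (between /d/ and /i/): rule 3 targets it, but not between two vowels → unchanged [r].
/i/ (between /r/ and /k/): no rule targets it → [i].
/k/ (between /i/ and /u/) is unaffected → [k].
/u/ (between /k/ and /w/): no rule targets it → [u].
/w/ (word-final) is unaffected → [w].

[ɡoðiŋɡidrikuw]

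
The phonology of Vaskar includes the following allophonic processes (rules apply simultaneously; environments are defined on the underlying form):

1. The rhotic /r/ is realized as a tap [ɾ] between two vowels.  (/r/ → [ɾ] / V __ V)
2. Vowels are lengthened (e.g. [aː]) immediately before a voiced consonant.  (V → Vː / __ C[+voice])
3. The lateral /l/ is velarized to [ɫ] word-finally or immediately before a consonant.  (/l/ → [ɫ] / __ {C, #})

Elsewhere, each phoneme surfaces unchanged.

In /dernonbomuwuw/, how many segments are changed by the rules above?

5

Segments that undergo a rule: /e/ → [eː] (rule 2); /o/ → [oː] (rule 2); /o/ → [oː] (rule 2); /u/ → [uː] (rule 2); /u/ → [uː] (rule 2).
All other segments surface unchanged.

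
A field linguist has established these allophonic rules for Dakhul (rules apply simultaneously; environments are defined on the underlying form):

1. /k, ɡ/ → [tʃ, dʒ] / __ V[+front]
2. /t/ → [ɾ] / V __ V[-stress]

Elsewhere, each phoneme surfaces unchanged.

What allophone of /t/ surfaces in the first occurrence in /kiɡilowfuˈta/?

/t/ (between /u/ and /a/) is in the target of rule 2 but the environment (between a vowel and a following unstressed vowel) is not met → [t].

[t]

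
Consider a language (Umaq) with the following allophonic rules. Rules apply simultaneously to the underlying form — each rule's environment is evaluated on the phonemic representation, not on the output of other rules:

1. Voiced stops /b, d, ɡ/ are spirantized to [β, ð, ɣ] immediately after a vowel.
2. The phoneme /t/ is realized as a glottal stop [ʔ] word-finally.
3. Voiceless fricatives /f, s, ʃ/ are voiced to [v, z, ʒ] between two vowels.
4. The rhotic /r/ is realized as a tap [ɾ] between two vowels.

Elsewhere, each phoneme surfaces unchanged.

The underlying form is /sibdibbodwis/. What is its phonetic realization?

/s/ — word-initial; rule 3 does not apply here → [s].
Rule 1 applies to /b/ (between /i/ and /d/: immediately after a vowel) → [β].
/d/ (between /b/ and /i/) is in the target of rule 1 but the environment (immediately after a vowel) is not met → [d].
/b/ meets the environment for rule 1 (immediately after a vowel) → [β].
/b/ — between /b/ and /o/; rule 1 does not apply here → [b].
Rule 1 applies to /d/ (between /o/ and /w/: immediately after a vowel) → [ð].
/s/ (word-final) fails the environment for rule 3, so it stays [s].

[siβdiβboðwis]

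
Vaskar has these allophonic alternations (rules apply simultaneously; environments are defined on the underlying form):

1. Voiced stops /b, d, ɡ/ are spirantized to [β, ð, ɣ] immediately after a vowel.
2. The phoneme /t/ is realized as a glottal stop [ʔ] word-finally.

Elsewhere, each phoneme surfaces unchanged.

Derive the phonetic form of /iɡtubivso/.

[iɣtuβivso]

/i/ stays [i].
Rule 1 applies to /ɡ/ (between /i/ and /t/: immediately after a vowel) → [ɣ].
/t/ (between /ɡ/ and /u/) fails the environment for rule 2, so it stays [t].
/u/ (between /t/ and /b/) is unaffected → [u].
/b/ (between /u/ and /i/): immediately after a vowel, so rule 1 applies → [β].
/i/ stays [i].
/v/ (between /i/ and /s/) is unaffected → [v].
/s/ (between /v/ and /o/) is unaffected → [s].
/o/ stays [o].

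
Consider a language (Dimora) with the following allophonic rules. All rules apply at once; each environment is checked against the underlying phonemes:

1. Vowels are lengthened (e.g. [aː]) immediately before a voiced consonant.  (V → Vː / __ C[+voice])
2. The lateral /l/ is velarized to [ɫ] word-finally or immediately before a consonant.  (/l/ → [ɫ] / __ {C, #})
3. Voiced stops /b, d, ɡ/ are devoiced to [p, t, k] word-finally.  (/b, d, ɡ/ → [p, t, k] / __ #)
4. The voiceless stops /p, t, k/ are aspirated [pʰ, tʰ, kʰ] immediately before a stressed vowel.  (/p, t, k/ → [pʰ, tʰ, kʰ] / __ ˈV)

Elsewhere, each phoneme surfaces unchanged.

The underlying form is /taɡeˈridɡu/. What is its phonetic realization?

[taːɡeːˈriːdɡu]

/t/ — word-initial; rule 4 does not apply here → [t].
Rule 1 applies to /a/ (between /t/ and /ɡ/: before a voiced consonant) → [aː].
/ɡ/ (between /a/ and /e/) fails the environment for rule 3, so it stays [ɡ].
/e/ — between /ɡ/ and /r/, before a voiced consonant — surfaces as [eː] (rule 1).
/r/ (between /e/ and /i/) is unaffected → [r].
Rule 1 applies to /i/ (between /r/ and /d/: before a voiced consonant) → [iː].
/d/ (between /i/ and /ɡ/): rule 3 targets it, but not word-finally → unchanged [d].
/ɡ/ — between /d/ and /u/; rule 3 does not apply here → [ɡ].
/u/ (word-final): rule 1 targets it, but not before a voiced consonant → unchanged [u].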